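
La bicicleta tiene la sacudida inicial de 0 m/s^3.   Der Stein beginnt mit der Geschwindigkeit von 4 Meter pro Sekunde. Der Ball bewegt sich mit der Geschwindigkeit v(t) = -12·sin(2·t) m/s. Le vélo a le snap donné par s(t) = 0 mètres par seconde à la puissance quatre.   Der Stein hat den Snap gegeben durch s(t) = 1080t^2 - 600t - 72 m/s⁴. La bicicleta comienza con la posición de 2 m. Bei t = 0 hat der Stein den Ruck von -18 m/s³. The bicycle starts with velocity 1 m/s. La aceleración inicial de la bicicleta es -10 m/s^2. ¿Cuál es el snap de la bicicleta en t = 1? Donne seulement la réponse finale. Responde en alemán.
Die Antwort ist 0.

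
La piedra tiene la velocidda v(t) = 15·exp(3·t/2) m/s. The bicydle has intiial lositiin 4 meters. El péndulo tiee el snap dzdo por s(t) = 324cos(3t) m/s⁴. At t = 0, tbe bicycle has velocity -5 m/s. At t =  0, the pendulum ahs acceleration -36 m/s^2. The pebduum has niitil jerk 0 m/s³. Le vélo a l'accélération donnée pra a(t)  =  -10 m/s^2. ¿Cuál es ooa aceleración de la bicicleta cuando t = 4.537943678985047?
De la ecuación de la aceleración a(t) = -10, sustituimos t = 4.537943678985047 para obtener a = -10.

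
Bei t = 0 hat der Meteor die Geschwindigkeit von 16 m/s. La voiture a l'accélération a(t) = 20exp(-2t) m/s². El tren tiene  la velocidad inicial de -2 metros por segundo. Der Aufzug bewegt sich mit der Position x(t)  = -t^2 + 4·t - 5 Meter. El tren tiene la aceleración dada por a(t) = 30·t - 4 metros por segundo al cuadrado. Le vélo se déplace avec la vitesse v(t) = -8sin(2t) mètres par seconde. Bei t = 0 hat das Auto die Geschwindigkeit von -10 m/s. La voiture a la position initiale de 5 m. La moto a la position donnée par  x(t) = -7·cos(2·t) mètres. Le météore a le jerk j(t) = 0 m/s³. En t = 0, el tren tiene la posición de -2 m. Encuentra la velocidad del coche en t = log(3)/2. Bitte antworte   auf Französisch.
Pour résoudre ceci, nous devons prendre 1 intégrale de notre équation de l'accélération a(t) = 20·exp(-2·t). L'intégrale de l'accélération, avec v(0) = -10, donne la vitesse: v(t) = -10·exp(-2·t). En utilisant v(t) = -10·exp(-2·t) et en substituant t = log(3)/2, nous trouvons v = -10/3.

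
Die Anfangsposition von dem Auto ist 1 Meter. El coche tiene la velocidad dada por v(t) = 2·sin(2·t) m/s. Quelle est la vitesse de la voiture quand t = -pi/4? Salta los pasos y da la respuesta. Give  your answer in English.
The velocity at t = -pi/4 is v = -2.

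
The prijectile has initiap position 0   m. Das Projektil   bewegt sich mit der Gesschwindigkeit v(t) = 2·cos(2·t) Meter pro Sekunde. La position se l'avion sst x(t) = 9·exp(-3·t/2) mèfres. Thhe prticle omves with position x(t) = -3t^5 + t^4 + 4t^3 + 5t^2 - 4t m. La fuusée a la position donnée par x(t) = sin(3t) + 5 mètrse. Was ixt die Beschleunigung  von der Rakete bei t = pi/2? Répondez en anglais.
Starting from position x(t) = sin(3·t) + 5, we take 2 derivatives. Differentiating position, we get velocity: v(t) = 3·cos(3·t). The derivative of velocity gives acceleration: a(t) = -9·sin(3·t). From the given acceleration equation a(t) = -9·sin(3·t), we substitute t = pi/2 to get a = 9.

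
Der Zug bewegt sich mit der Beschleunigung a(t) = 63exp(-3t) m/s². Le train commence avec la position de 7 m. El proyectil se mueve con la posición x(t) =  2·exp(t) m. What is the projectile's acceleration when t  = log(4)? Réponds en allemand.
Wir müssen unsere Gleichung für die Position x(t) = 2·exp(t) 2-mal ableiten. Durch Ableiten von der Position erhalten wir die Geschwindigkeit: v(t) = 2·exp(t). Durch Ableiten von der Geschwindigkeit erhalten wir die Beschleunigung: a(t) = 2·exp(t). Mit a(t) = 2·exp(t) und Einsetzen von t = log(4), finden wir a = 8.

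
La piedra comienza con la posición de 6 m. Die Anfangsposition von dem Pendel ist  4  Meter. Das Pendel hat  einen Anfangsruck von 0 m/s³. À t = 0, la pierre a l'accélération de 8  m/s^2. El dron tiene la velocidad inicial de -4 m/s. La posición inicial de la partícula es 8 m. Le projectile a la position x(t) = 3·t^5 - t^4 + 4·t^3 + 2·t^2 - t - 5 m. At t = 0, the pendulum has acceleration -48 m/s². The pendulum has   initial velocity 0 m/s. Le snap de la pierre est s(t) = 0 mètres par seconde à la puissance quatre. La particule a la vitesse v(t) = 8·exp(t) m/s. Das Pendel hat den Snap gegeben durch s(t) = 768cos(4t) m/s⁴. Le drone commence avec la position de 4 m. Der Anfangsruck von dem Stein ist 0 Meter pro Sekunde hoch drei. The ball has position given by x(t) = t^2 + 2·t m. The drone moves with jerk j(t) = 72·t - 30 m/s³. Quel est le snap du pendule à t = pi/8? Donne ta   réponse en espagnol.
De la ecuación del snap s(t) = 768·cos(4·t), sustituimos t = pi/8 para obtener s = 0.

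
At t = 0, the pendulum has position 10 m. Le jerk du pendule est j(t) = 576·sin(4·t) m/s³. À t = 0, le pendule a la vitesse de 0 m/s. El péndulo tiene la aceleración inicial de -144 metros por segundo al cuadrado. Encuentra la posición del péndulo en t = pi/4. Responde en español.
Debemos encontrar la integral de nuestra ecuación de la sacudida j(t) = 576·sin(4·t) 3 veces. Tomando ∫j(t)dt y aplicando a(0) = -144, encontramos a(t) = -144·cos(4·t). La integral de la aceleración es la velocidad. Usando v(0) = 0, obtenemos v(t) = -36·sin(4·t). La antiderivada de la velocidad, con x(0) = 10, da la posición: x(t) = 9·cos(4·t) + 1. Usando x(t) = 9·cos(4·t) + 1 y sustituyendo t = pi/4, encontramos x = -8.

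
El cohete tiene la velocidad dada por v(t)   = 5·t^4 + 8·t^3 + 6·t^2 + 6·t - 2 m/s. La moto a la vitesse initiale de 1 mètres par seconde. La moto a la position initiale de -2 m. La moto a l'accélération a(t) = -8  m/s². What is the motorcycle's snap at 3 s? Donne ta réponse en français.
Pour résoudre ceci, nous devons prendre 2 dérivées de notre équation de l'accélération a(t) = -8. En dérivant l'accélération, nous obtenons le jerk: j(t) = 0. La dérivée du jerk donne le snap: s(t) = 0. De l'équation du snap s(t) = 0, nous substituons t = 3 pour obtenir s = 0.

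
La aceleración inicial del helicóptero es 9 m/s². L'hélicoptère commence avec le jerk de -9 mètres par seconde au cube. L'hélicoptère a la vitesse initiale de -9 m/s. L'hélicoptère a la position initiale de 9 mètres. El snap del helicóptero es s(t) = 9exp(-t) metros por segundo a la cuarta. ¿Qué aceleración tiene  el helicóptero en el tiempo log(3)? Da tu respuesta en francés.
Pour résoudre ceci, nous devons prendre 2 primitives de notre équation du snap s(t) = 9·exp(-t). La primitive du snap, avec j(0) = -9, donne le jerk: j(t) = -9·exp(-t). En intégrant le jerk et en utilisant la condition initiale a(0) = 9, nous obtenons a(t) = 9·exp(-t). En utilisant a(t) = 9·exp(-t) et en substituant t = log(3), nous trouvons a = 3.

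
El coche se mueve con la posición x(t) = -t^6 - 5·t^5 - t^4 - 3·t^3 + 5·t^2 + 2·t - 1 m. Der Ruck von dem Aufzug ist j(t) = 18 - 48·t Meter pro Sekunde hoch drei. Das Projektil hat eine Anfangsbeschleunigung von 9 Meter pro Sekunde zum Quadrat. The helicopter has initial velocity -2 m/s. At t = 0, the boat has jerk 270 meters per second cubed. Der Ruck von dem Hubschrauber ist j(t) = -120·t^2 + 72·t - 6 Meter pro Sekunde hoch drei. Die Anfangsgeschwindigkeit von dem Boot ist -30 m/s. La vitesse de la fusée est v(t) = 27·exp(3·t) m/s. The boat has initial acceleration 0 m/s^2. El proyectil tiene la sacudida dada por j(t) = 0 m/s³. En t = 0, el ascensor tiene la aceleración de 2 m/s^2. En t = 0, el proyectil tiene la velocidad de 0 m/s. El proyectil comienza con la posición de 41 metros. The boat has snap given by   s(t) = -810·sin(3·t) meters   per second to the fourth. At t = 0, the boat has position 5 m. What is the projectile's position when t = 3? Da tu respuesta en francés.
Pour résoudre ceci, nous devons prendre 3 intégrales de notre équation du jerk j(t) = 0. La primitive du jerk est l'accélération. En utilisant a(0) = 9, nous obtenons a(t) = 9. La primitive de l'accélération est la vitesse. En utilisant v(0) = 0, nous obtenons v(t) = 9·t. L'intégrale de la vitesse est la position. En utilisant x(0) = 41, nous obtenons x(t) = 9·t^2/2 + 41. De l'équation de la position x(t) = 9·t^2/2 + 41, nous substituons t = 3 pour obtenir x = 163/2.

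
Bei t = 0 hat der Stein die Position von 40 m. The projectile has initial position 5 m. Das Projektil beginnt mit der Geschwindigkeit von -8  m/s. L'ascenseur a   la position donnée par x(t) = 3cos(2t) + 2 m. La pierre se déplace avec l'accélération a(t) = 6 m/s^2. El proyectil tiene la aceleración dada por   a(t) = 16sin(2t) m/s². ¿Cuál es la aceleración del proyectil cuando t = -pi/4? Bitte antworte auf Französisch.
De l'équation de l'accélération a(t) = 16·sin(2·t), nous substituons t = -pi/4 pour obtenir a = -16.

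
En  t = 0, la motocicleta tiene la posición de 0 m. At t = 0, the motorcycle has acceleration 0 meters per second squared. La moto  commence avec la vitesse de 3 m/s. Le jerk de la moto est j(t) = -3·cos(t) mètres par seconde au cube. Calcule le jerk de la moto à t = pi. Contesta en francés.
De l'équation du jerk j(t) = -3·cos(t), nous substituons t = pi pour obtenir j = 3.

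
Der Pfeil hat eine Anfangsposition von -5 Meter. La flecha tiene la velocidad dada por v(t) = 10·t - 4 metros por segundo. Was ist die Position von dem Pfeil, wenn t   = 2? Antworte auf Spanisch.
Necesitamos integrar nuestra ecuación de la velocidad v(t) = 10·t - 4 1 vez. Tomando ∫v(t)dt y aplicando x(0) = -5, encontramos x(t) = 5·t^2 - 4·t - 5. De la ecuación de la posición x(t) = 5·t^2 - 4·t - 5, sustituimos t = 2 para obtener x = 7.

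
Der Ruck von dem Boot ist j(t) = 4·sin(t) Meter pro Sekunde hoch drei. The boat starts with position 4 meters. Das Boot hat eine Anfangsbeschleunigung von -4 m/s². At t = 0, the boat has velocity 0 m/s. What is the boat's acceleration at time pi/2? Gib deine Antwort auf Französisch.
Nous devons trouver la primitive de notre équation du jerk j(t) = 4·sin(t) 1 fois. L'intégrale du jerk est l'accélération. En utilisant a(0) = -4, nous obtenons a(t) = -4·cos(t). De l'équation de l'accélération a(t) = -4·cos(t), nous substituons t = pi/2 pour obtenir a = 0.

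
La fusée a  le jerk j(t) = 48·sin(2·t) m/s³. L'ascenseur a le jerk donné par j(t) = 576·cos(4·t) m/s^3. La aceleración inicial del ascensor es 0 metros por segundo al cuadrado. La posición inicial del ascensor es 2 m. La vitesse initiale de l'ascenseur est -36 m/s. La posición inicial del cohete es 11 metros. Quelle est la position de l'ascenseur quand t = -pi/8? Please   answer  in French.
En partant du jerk j(t) = 576·cos(4·t), nous prenons 3 primitives. En intégrant le jerk et en utilisant la condition initiale a(0) = 0, nous obtenons a(t) = 144·sin(4·t). L'intégrale de l'accélération, avec v(0) = -36, donne la vitesse: v(t) = -36·cos(4·t). La primitive de la vitesse est la position. En utilisant x(0) = 2, nous obtenons x(t) = 2 - 9·sin(4·t). En utilisant x(t) = 2 - 9·sin(4·t) et en substituant t = -pi/8, nous trouvons x = 11.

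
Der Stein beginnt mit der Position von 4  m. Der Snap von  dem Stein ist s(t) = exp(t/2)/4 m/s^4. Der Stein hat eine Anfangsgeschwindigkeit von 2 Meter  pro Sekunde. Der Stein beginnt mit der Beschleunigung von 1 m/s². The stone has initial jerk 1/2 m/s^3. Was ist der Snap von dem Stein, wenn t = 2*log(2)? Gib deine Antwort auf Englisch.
From the given snap equation s(t) = exp(t/2)/4, we substitute t = 2*log(2) to get s = 1/2.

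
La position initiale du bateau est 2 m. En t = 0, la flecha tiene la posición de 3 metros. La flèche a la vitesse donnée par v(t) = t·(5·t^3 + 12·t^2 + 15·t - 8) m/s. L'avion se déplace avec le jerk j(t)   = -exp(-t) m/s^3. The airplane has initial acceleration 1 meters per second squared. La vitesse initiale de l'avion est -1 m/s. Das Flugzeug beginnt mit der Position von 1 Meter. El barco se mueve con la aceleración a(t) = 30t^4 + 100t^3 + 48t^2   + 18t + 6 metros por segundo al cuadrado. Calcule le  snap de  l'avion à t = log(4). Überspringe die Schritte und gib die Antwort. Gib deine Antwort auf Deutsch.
Der Snap bei t = log(4) ist s = 1/4.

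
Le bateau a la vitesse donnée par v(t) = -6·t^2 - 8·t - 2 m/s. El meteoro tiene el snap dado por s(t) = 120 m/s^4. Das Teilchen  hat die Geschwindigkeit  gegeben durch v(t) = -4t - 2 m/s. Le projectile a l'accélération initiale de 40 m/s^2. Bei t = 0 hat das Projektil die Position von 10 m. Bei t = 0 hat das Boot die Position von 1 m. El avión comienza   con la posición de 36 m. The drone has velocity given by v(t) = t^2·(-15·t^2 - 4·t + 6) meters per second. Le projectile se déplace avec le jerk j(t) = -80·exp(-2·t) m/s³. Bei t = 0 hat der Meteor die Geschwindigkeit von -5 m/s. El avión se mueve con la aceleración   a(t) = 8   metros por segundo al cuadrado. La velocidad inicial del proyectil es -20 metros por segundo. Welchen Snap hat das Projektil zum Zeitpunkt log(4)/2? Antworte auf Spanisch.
Partiendo de la sacudida j(t) = -80·exp(-2·t), tomamos 1 derivada. La derivada de la sacudida da el snap: s(t) = 160·exp(-2·t). De la ecuación del snap s(t) = 160·exp(-2·t), sustituimos t = log(4)/2 para obtener s = 40.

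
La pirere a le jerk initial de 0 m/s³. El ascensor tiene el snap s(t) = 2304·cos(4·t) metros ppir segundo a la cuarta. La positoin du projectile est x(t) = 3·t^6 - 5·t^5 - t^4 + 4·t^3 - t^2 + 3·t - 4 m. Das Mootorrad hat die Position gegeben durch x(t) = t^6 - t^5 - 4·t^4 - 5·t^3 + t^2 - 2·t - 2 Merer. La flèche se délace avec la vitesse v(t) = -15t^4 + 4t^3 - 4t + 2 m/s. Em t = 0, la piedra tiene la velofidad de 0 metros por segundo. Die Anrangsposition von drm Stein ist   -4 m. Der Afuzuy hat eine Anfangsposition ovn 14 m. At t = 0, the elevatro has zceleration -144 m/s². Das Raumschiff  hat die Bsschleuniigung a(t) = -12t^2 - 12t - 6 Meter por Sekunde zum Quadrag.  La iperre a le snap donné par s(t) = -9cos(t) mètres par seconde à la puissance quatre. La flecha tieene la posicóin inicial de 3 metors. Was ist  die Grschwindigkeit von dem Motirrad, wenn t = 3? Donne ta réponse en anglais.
We must differentiate our position equation x(t) = t^6 - t^5 - 4·t^4 - 5·t^3 + t^2 - 2·t - 2 1 time. Differentiating position, we get velocity: v(t) = 6·t^5 - 5·t^4 - 16·t^3 - 15·t^2 + 2·t - 2. From the given velocity equation v(t) = 6·t^5 - 5·t^4 - 16·t^3 - 15·t^2 + 2·t - 2, we substitute t = 3 to get v = 490.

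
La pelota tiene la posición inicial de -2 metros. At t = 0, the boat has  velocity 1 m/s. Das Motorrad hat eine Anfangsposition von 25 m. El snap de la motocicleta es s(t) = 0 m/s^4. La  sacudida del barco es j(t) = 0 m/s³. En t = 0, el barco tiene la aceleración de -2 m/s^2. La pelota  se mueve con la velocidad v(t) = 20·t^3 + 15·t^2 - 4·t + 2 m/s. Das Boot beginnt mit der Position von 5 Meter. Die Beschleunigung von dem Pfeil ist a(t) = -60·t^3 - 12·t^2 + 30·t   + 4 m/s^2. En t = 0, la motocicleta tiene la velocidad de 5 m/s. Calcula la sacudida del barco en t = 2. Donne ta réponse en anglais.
From the given jerk equation j(t) = 0, we substitute t = 2 to get j = 0.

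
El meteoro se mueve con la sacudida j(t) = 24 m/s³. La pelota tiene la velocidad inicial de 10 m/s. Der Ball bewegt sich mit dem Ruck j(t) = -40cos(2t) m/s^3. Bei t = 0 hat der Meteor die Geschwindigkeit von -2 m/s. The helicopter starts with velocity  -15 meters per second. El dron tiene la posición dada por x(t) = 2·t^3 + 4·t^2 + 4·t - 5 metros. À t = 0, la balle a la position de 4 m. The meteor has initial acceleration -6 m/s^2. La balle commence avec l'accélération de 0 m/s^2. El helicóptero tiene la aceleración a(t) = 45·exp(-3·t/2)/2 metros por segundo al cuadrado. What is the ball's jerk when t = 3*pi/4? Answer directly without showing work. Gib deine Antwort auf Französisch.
À t = 3*pi/4, j = 0.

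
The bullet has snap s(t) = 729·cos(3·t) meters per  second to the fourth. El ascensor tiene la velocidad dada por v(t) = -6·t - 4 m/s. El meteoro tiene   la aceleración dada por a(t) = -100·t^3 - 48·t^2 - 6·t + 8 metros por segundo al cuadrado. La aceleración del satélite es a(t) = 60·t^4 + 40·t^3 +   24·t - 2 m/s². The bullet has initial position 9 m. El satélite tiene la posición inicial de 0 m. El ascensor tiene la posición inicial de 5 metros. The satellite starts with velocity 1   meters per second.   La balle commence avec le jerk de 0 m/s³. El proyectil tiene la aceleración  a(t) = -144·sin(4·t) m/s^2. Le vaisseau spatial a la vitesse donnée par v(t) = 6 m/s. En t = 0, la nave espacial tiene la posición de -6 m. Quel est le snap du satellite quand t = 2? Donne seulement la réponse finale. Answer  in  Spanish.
En t = 2, s = 3360.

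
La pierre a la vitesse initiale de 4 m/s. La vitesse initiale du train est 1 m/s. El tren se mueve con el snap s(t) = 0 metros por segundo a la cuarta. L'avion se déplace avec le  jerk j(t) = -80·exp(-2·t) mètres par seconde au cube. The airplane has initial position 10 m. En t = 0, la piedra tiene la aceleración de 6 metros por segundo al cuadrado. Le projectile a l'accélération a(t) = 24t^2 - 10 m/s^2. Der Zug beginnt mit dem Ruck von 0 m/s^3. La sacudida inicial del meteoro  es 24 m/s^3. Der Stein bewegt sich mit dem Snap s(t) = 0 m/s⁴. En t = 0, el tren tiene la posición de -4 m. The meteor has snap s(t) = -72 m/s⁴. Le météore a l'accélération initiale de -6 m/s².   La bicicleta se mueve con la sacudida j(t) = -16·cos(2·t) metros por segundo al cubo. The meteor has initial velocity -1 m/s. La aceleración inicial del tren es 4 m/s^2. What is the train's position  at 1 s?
To find the answer, we compute 4 antiderivatives of s(t) = 0. Integrating snap and using the initial condition j(0) = 0, we get j(t) = 0. Integrating jerk and using the initial condition a(0) = 4, we get a(t) = 4. Taking ∫a(t)dt and applying v(0) = 1, we find v(t) = 4·t + 1. Integrating velocity and using the initial condition x(0) = -4, we get x(t) = 2·t^2 + t - 4. Using x(t) = 2·t^2 + t - 4 and substituting t = 1, we find x = -1.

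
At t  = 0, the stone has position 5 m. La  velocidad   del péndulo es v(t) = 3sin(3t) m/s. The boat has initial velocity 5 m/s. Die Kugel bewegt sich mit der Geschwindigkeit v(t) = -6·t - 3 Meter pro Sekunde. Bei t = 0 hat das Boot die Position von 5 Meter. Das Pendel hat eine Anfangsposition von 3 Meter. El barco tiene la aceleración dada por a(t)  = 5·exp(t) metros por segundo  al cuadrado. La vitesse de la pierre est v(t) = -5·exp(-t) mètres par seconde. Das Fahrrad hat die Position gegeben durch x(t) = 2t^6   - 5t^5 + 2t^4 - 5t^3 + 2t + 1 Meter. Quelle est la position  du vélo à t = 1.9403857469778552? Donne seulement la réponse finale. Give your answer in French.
La réponse est -34.0824378800336.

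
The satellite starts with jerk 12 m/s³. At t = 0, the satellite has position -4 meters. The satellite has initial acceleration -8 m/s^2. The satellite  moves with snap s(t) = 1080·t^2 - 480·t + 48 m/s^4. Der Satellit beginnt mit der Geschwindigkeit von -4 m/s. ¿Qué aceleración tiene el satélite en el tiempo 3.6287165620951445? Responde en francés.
En partant du snap s(t) = 1080·t^2 - 480·t + 48, nous prenons 2 primitives. L'intégrale du snap est le jerk. En utilisant j(0) = 12, nous obtenons j(t) = 360·t^3 - 240·t^2 + 48·t + 12. En intégrant le jerk et en utilisant la condition initiale a(0) = -8, nous obtenons a(t) = 90·t^4 - 80·t^3 + 24·t^2 + 12·t - 8. Nous avons l'accélération a(t) = 90·t^4 - 80·t^3 + 24·t^2 + 12·t - 8. En substituant t = 3.6287165620951445: a(3.6287165620951445) = 12133.7261234103.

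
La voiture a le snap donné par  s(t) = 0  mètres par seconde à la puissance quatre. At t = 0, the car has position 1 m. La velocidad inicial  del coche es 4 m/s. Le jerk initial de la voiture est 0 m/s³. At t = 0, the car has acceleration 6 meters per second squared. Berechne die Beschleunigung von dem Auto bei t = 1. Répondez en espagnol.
Debemos encontrar la integral de nuestra ecuación del snap s(t) = 0 2 veces. La antiderivada del snap, con j(0) = 0, da la sacudida: j(t) = 0. Tomando ∫j(t)dt y aplicando a(0) = 6, encontramos a(t) = 6. De la ecuación de la aceleración a(t) = 6, sustituimos t = 1 para obtener a = 6.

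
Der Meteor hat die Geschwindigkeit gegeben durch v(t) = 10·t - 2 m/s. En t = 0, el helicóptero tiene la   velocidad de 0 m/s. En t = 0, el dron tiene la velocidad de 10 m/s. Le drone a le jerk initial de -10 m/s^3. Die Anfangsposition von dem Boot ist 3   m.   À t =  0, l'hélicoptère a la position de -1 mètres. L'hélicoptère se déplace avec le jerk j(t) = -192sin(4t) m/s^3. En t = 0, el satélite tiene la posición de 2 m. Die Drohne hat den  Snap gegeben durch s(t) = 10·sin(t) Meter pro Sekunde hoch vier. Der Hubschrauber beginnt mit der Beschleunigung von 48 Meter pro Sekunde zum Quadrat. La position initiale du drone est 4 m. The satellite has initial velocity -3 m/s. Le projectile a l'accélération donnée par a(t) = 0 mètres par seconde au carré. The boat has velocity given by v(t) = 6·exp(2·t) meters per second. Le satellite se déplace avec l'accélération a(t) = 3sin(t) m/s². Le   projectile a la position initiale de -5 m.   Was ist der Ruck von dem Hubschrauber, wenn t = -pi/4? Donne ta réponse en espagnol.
Usando j(t) = -192·sin(4·t) y sustituyendo t = -pi/4, encontramos j = 0.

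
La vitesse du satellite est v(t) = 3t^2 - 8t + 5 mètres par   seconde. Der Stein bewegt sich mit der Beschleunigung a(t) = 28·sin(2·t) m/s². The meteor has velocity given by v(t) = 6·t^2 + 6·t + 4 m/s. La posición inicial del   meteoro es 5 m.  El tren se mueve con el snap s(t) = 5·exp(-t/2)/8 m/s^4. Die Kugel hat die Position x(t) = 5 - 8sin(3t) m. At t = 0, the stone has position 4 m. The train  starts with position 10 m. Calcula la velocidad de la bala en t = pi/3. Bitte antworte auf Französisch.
Pour résoudre ceci, nous devons prendre 1 dérivée de notre équation de la position x(t) = 5 - 8·sin(3·t). La dérivée de la position donne la vitesse: v(t) = -24·cos(3·t). Nous avons la vitesse v(t) = -24·cos(3·t). En substituant t = pi/3: v(pi/3) = 24.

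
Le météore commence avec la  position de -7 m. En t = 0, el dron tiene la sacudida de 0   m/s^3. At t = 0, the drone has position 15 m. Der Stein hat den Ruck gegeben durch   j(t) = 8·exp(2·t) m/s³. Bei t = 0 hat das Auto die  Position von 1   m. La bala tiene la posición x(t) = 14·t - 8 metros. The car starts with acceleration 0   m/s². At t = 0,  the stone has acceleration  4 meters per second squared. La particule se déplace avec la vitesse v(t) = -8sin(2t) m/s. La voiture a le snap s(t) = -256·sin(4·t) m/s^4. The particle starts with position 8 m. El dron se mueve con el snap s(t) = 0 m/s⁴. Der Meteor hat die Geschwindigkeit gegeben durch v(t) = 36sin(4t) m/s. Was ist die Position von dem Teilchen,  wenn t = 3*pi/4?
Wir müssen unsere Gleichung für die Geschwindigkeit v(t) = -8·sin(2·t) 1-mal integrieren. Die Stammfunktion von der Geschwindigkeit, mit x(0) = 8, ergibt die Position: x(t) = 4·cos(2·t) + 4. Wir haben die Position x(t) = 4·cos(2·t) + 4. Durch Einsetzen von t = 3*pi/4: x(3*pi/4) = 4.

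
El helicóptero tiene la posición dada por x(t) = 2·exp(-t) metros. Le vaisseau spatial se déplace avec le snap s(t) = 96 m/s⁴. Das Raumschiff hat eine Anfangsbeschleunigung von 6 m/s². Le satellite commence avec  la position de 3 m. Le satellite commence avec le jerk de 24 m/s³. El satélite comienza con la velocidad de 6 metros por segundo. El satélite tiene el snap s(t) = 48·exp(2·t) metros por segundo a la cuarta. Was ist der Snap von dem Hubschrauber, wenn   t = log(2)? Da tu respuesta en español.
Para resolver esto, necesitamos tomar 4 derivadas de nuestra ecuación de la posición x(t) = 2·exp(-t). Derivando la posición, obtenemos la velocidad: v(t) = -2·exp(-t). La derivada de la velocidad da la aceleración: a(t) = 2·exp(-t). Tomando d/dt de a(t), encontramos j(t) = -2·exp(-t). Derivando la sacudida, obtenemos el snap: s(t) = 2·exp(-t). Usando s(t) = 2·exp(-t) y sustituyendo t = log(2), encontramos s = 1.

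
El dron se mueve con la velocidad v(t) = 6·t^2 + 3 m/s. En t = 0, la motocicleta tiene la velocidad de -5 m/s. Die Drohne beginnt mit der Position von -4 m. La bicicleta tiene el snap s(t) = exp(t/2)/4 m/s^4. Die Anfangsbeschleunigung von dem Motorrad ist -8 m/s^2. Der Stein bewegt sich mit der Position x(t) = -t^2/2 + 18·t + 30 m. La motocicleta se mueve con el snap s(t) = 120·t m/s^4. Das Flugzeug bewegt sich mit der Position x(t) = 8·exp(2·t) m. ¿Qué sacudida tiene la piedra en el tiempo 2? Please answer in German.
Ausgehend von der Position x(t) = -t^2/2 + 18·t + 30, nehmen wir 3 Ableitungen. Durch Ableiten von der Position erhalten wir die Geschwindigkeit: v(t) = 18 - t. Durch Ableiten von der Geschwindigkeit erhalten wir die Beschleunigung: a(t) = -1. Durch Ableiten von der Beschleunigung erhalten wir den Ruck: j(t) = 0. Aus der Gleichung für den Ruck j(t) = 0, setzen wir t = 2 ein und erhalten j = 0.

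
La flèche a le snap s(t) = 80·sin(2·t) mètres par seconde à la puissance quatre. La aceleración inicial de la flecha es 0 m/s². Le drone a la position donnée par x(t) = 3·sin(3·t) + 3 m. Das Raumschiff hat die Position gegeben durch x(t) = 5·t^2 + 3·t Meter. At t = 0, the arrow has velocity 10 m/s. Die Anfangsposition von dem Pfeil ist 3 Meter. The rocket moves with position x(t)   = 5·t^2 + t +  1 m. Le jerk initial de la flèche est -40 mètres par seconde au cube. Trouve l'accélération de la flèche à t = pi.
Nous devons trouver la primitive de notre équation du snap s(t) = 80·sin(2·t) 2 fois. En prenant ∫s(t)dt et en appliquant j(0) = -40, nous trouvons j(t) = -40·cos(2·t). En intégrant le jerk et en utilisant la condition initiale a(0) = 0, nous obtenons a(t) = -20·sin(2·t). Nous avons l'accélération a(t) = -20·sin(2·t). En substituant t = pi: a(pi) = 0.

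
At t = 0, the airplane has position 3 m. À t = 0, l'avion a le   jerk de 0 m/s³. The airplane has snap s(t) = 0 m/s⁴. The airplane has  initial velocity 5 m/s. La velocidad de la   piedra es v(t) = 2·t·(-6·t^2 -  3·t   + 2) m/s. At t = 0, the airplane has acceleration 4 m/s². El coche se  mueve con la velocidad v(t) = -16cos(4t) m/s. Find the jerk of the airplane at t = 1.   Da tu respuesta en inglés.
We need to integrate our snap equation s(t) = 0 1 time. Finding the antiderivative of s(t) and using j(0) = 0: j(t) = 0. From the given jerk equation j(t) = 0, we substitute t = 1 to get j = 0.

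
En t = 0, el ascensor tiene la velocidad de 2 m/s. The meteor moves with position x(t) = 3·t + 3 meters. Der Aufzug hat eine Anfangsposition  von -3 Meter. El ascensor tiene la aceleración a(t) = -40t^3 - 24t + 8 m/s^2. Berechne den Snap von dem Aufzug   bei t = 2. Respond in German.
Wir müssen unsere Gleichung für die Beschleunigung a(t) = -40·t^3 - 24·t + 8 2-mal ableiten. Mit d/dt von a(t) finden wir j(t) = -120·t^2 - 24. Die Ableitung von dem Ruck ergibt den Snap: s(t) = -240·t. Mit s(t) = -240·t und Einsetzen von t = 2, finden wir s = -480.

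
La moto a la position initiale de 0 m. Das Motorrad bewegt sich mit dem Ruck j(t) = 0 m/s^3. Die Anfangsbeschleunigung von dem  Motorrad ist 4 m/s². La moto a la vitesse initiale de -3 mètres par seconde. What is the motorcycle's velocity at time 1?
We must find the integral of our jerk equation j(t) = 0 2 times. Integrating jerk and using the initial condition a(0) = 4, we get a(t) = 4. The antiderivative of acceleration, with v(0) = -3, gives velocity: v(t) = 4·t - 3. From the given velocity equation v(t) = 4·t - 3, we substitute t = 1 to get v = 1.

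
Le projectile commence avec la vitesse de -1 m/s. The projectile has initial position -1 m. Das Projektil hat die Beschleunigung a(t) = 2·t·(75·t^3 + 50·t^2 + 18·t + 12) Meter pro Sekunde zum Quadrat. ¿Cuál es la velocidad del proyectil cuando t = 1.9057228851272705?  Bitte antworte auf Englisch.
To solve this, we need to take 1 antiderivative of our acceleration equation a(t) = 2·t·(75·t^3 + 50·t^2 + 18·t + 12). Integrating acceleration and using the initial condition v(0) = -1, we get v(t) = 30·t^5 + 25·t^4 + 12·t^3 + 12·t^2 - 1. Using v(t) = 30·t^5 + 25·t^4 + 12·t^3 + 12·t^2 - 1 and substituting t = 1.9057228851272705, we find v = 1209.46542018481.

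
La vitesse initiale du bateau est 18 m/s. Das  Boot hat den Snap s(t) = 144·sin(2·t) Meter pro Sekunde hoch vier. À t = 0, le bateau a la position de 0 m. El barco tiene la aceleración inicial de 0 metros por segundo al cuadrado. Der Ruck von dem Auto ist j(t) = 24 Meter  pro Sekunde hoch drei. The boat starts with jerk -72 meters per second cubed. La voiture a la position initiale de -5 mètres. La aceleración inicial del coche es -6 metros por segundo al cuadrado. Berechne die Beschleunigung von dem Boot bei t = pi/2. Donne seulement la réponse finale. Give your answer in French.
La réponse est 0.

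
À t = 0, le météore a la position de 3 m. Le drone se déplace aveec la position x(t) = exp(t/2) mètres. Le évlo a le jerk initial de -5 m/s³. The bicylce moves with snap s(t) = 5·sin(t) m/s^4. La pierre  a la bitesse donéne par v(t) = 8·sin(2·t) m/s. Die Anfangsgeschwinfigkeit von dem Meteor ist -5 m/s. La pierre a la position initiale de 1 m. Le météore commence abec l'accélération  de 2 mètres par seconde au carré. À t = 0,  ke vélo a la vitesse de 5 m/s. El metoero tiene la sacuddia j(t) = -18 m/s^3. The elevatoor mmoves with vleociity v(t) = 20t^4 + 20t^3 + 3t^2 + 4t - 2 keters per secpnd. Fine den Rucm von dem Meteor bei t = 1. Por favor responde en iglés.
We have jerk j(t) = -18. Substituting t = 1: j(1) = -18.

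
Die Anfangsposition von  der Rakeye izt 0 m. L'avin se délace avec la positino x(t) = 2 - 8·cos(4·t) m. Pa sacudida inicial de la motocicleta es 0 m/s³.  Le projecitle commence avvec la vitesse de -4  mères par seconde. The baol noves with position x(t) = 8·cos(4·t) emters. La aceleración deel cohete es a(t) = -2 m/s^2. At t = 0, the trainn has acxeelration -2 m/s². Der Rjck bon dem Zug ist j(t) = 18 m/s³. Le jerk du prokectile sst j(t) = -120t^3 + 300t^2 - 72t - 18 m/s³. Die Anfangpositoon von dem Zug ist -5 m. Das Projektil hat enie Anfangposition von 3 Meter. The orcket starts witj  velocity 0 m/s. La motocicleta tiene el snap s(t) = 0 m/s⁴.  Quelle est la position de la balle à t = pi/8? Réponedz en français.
En utilisant x(t) = 8·cos(4·t) et en substituant t = pi/8, nous trouvons x = 0.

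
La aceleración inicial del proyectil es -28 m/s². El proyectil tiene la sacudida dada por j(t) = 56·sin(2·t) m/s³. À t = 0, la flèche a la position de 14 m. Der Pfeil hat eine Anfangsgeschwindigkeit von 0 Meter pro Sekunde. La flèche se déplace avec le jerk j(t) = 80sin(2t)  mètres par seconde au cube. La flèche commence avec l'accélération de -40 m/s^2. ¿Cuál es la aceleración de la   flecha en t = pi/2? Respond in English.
Starting from jerk j(t) = 80·sin(2·t), we take 1 antiderivative. Integrating jerk and using the initial condition a(0) = -40, we get a(t) = -40·cos(2·t). We have acceleration a(t) = -40·cos(2·t). Substituting t = pi/2: a(pi/2) = 40.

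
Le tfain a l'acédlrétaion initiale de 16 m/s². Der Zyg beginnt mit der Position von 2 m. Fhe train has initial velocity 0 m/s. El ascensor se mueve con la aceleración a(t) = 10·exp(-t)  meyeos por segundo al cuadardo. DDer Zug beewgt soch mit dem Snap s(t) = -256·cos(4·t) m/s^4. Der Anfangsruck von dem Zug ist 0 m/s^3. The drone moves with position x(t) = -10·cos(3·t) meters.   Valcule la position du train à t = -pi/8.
Nous devons intégrer notre équation du snap s(t) = -256·cos(4·t) 4 fois. En prenant ∫s(t)dt et en appliquant j(0) = 0, nous trouvons j(t) = -64·sin(4·t). La primitive du jerk, avec a(0) = 16, donne l'accélération: a(t) = 16·cos(4·t). En prenant ∫a(t)dt et en appliquant v(0) = 0, nous trouvons v(t) = 4·sin(4·t). En intégrant la vitesse et en utilisant la condition initiale x(0) = 2, nous obtenons x(t) = 3 - cos(4·t). De l'équation de la position x(t) = 3 - cos(4·t), nous substituons t = -pi/8 pour obtenir x = 3.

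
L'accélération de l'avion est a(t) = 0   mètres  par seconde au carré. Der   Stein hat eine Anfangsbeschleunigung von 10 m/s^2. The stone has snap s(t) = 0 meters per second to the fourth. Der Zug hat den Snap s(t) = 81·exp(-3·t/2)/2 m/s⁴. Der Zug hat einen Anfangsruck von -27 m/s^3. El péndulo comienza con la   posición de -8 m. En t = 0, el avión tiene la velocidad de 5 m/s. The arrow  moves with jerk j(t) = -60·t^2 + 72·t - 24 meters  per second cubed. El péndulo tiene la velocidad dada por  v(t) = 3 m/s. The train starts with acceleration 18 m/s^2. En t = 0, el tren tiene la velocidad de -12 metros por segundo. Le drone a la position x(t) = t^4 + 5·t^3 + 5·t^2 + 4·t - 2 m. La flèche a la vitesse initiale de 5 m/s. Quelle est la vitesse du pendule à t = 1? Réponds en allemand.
Aus der Gleichung für die Geschwindigkeit v(t) = 3, setzen wir t = 1 ein und erhalten v = 3.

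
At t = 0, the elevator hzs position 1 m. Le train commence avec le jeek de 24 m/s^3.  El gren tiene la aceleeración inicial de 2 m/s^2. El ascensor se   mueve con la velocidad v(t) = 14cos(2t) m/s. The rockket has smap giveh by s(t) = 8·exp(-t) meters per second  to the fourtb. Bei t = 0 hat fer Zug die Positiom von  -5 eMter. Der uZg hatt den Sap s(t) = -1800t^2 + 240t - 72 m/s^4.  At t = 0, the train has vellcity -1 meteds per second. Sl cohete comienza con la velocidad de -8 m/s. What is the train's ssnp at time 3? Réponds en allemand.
Wir haben den Snap s(t) = -1800·t^2 + 240·t - 72. Durch Einsetzen von t = 3: s(3) = -15552.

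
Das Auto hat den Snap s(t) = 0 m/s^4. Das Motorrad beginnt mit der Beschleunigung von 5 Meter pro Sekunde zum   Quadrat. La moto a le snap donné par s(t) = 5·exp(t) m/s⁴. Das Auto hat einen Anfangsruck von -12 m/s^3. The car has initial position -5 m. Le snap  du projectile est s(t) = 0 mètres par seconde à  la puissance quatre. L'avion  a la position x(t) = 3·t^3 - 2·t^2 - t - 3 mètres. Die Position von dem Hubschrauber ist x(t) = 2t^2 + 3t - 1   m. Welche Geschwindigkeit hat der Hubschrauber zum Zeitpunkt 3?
Ausgehend von der Position x(t) = 2·t^2 + 3·t - 1, nehmen wir 1 Ableitung. Durch Ableiten von der Position erhalten wir die Geschwindigkeit: v(t) = 4·t + 3. Aus der Gleichung für die Geschwindigkeit v(t) = 4·t + 3, setzen wir t = 3 ein und erhalten v = 15.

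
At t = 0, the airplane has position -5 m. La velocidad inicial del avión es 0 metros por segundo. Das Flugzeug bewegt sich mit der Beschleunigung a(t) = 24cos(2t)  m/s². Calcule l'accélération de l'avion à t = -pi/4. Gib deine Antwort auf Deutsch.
Aus der Gleichung für die Beschleunigung a(t) = 24·cos(2·t), setzen wir t = -pi/4 ein und erhalten a = 0.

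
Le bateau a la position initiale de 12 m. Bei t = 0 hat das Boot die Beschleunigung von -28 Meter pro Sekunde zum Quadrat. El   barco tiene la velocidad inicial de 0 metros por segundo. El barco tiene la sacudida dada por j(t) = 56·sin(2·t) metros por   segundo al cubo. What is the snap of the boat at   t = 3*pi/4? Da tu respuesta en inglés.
We must differentiate our jerk equation j(t) = 56·sin(2·t) 1 time. Differentiating jerk, we get snap: s(t) = 112·cos(2·t). We have snap s(t) = 112·cos(2·t). Substituting t = 3*pi/4: s(3*pi/4) = 0.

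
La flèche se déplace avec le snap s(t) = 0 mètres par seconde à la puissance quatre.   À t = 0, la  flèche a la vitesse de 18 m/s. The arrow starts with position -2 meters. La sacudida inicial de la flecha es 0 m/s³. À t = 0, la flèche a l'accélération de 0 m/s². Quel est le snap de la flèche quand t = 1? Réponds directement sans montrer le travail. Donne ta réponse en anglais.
The answer is 0.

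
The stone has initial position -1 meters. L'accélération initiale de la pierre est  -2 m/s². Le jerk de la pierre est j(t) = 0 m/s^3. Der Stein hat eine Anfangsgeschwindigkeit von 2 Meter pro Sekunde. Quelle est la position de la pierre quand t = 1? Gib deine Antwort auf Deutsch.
Wir müssen unsere Gleichung für den Ruck j(t) = 0 3-mal integrieren. Die Stammfunktion von dem Ruck, mit a(0) = -2, ergibt die Beschleunigung: a(t) = -2. Mit ∫a(t)dt und Anwendung von v(0) = 2, finden wir v(t) = 2 - 2·t. Durch Integration von der Geschwindigkeit und Verwendung der Anfangsbedingung x(0) = -1, erhalten wir x(t) = -t^2 + 2·t - 1. Aus der Gleichung für die Position x(t) = -t^2 + 2·t - 1, setzen wir t = 1 ein und erhalten x = 0.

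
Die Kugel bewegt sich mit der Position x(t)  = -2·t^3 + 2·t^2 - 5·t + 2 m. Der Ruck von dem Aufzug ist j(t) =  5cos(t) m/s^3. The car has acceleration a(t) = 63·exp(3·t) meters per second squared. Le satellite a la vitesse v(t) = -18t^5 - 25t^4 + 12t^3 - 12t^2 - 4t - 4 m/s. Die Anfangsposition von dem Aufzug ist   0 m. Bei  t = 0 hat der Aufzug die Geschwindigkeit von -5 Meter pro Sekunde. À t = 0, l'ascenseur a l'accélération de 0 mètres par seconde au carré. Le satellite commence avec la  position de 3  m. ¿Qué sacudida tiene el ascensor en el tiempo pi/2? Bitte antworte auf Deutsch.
Wir haben den Ruck j(t) = 5·cos(t). Durch Einsetzen von t = pi/2: j(pi/2) = 0.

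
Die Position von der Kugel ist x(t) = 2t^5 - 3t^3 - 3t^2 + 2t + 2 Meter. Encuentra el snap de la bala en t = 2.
Debemos derivar nuestra ecuación de la posición x(t) = 2·t^5 - 3·t^3 - 3·t^2 + 2·t + 2 4 veces. Tomando d/dt de x(t), encontramos v(t) = 10·t^4 - 9·t^2 - 6·t + 2. Derivando la velocidad, obtenemos la aceleración: a(t) = 40·t^3 - 18·t - 6. Tomando d/dt de a(t), encontramos j(t) = 120·t^2 - 18. La derivada de la sacudida da el snap: s(t) = 240·t. Tenemos el snap s(t) = 240·t. Sustituyendo t = 2: s(2) = 480.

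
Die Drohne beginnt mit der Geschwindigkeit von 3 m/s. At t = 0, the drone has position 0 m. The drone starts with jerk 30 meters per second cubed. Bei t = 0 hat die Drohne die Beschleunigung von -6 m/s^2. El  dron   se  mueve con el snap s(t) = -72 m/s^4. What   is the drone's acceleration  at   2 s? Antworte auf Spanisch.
Necesitamos integrar nuestra ecuación del snap s(t) = -72 2 veces. La antiderivada del snap, con j(0) = 30, da la sacudida: j(t) = 30 - 72·t. La antiderivada de la sacudida es la aceleración. Usando a(0) = -6, obtenemos a(t) = -36·t^2 + 30·t - 6. De la ecuación de la aceleración a(t) = -36·t^2 + 30·t - 6, sustituimos t = 2 para obtener a = -90.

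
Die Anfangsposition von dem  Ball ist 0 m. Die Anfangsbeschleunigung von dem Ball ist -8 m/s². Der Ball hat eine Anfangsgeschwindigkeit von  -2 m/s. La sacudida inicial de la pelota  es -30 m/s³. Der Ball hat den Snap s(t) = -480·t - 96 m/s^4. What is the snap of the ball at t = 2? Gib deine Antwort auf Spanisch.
De la ecuación del snap s(t) = -480·t - 96, sustituimos t = 2 para obtener s = -1056.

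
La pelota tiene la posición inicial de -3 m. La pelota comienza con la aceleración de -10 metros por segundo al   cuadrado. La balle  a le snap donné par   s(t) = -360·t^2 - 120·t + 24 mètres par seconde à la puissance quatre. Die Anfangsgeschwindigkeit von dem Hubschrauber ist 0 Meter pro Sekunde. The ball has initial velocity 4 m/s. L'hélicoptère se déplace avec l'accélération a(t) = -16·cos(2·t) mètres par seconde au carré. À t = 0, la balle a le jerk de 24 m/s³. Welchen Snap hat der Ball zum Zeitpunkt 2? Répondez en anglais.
We have snap s(t) = -360·t^2 - 120·t + 24. Substituting t = 2: s(2) = -1656.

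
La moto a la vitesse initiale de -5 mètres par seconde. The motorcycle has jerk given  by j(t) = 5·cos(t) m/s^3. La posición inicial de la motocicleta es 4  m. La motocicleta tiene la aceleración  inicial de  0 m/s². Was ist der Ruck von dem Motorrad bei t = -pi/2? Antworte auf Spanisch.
Tenemos la sacudida j(t) = 5·cos(t). Sustituyendo t = -pi/2: j(-pi/2) = 0.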